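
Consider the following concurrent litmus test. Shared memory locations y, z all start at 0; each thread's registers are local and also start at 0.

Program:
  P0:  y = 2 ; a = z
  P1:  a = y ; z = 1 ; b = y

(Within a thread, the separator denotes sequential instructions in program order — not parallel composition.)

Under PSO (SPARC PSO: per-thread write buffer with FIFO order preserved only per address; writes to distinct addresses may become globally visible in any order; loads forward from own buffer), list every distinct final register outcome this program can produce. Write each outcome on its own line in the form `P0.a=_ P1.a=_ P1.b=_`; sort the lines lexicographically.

P0.a=0 P1.a=0 P1.b=0
P0.a=0 P1.a=0 P1.b=2
P0.a=0 P1.a=2 P1.b=2
P0.a=1 P1.a=0 P1.b=0
P0.a=1 P1.a=0 P1.b=2
P0.a=1 P1.a=2 P1.b=2

outcome vector order: (P0.a,P1.a,P1.b)
|PSO outcomes| = 6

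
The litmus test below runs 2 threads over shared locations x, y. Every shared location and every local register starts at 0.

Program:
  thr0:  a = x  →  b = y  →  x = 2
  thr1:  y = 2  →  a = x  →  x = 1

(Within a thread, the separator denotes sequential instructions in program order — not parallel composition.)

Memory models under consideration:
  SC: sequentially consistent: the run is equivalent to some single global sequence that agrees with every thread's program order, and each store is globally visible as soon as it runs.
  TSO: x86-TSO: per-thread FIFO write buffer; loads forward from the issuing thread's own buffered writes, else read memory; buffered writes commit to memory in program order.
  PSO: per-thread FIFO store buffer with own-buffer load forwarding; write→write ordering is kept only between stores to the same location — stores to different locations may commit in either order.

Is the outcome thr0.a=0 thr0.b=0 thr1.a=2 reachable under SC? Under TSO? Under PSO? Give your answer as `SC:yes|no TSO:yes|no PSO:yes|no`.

outcome vector order: (thr0.a,thr0.b,thr1.a)
SC (5): (0,0,0); (0,0,2); (0,2,0); (0,2,2); (1,2,0)
TSO (5): (0,0,0); (0,0,2); (0,2,0); (0,2,2); (1,2,0)
PSO (6): (0,0,0); (0,0,2); (0,2,0); (0,2,2); (1,0,0); (1,2,0)
target (0,0,2) ∈ {SC,TSO,PSO}

SC:yes TSO:yes PSO:yes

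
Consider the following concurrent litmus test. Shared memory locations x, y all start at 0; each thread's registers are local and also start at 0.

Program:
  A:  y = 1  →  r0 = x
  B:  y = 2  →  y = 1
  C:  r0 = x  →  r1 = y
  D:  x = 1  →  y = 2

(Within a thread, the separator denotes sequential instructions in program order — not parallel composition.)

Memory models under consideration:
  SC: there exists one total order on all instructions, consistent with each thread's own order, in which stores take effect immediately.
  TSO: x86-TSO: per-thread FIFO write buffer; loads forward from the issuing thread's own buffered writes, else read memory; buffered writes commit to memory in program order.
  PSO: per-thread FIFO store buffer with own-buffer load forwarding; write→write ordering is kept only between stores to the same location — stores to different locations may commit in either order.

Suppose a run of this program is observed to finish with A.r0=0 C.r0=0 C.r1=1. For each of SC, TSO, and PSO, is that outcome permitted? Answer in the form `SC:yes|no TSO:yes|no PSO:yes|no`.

SC:yes TSO:yes PSO:yes

outcome vector order: (A.r0,C.r0,C.r1)
SC: 11 outcomes — {0/0/0 0/0/1 0/0/2 0/1/1 0/1/2 1/0/0 1/0/1 1/0/2 1/1/0 1/1/1 1/1/2}
TSO: 12 outcomes — {0/0/0 0/0/1 0/0/2 0/1/0 0/1/1 0/1/2 1/0/0 1/0/1 1/0/2 1/1/0 1/1/1 1/1/2}
PSO: 12 outcomes — {0/0/0 0/0/1 0/0/2 0/1/0 0/1/1 0/1/2 1/0/0 1/0/1 1/0/2 1/1/0 1/1/1 1/1/2}
target 0/0/1 ∈ {SC,TSO,PSO}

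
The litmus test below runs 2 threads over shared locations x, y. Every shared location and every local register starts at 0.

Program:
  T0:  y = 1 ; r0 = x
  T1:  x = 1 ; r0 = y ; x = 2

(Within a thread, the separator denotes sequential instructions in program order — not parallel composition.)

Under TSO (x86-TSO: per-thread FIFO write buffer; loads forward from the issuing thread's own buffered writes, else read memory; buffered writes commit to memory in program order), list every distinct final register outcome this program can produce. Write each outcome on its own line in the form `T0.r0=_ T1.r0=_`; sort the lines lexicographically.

outcome vector order: (T0.r0,T1.r0)
|TSO outcomes| = 6

T0.r0=0 T1.r0=0
T0.r0=0 T1.r0=1
T0.r0=1 T1.r0=0
T0.r0=1 T1.r0=1
T0.r0=2 T1.r0=0
T0.r0=2 T1.r0=1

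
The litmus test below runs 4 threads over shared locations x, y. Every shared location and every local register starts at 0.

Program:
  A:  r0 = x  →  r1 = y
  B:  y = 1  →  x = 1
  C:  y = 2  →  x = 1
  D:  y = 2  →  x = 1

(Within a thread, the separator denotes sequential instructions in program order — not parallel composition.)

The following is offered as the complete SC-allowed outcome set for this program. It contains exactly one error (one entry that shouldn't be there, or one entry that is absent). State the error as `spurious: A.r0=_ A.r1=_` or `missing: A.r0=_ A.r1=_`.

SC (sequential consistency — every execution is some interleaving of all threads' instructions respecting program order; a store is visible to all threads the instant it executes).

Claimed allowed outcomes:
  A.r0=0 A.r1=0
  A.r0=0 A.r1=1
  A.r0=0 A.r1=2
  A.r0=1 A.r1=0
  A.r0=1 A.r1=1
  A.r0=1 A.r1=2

spurious: A.r0=1 A.r1=0

outcome vector order: (A.r0,A.r1)
SC: 5 outcomes — {0/0; 0/1; 0/2; 1/1; 1/2}
claimed∖SC = {1/0}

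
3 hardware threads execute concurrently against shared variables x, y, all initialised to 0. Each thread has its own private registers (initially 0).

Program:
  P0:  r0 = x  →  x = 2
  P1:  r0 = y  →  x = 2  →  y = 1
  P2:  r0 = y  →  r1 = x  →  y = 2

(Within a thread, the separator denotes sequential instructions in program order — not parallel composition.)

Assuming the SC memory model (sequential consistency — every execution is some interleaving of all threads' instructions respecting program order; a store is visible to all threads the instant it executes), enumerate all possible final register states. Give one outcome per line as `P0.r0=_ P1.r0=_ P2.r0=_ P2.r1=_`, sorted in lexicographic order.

P0.r0=0 P1.r0=0 P2.r0=0 P2.r1=0
P0.r0=0 P1.r0=0 P2.r0=0 P2.r1=2
P0.r0=0 P1.r0=0 P2.r0=1 P2.r1=2
P0.r0=0 P1.r0=2 P2.r0=0 P2.r1=0
P0.r0=0 P1.r0=2 P2.r0=0 P2.r1=2
P0.r0=2 P1.r0=0 P2.r0=0 P2.r1=0
P0.r0=2 P1.r0=0 P2.r0=0 P2.r1=2
P0.r0=2 P1.r0=0 P2.r0=1 P2.r1=2
P0.r0=2 P1.r0=2 P2.r0=0 P2.r1=0

outcome vector order: (P0.r0,P1.r0,P2.r0,P2.r1)
|SC outcomes| = 9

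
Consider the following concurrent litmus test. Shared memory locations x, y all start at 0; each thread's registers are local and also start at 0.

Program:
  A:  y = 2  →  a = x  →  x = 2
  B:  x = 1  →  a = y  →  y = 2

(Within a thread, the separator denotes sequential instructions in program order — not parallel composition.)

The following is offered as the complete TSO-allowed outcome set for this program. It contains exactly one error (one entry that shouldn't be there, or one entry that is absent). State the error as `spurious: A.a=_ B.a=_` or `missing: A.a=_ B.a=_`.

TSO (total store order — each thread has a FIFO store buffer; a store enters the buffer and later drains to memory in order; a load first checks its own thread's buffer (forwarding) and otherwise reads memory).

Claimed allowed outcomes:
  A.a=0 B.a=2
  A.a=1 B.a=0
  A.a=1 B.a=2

outcome vector order: (A.a,B.a)
TSO (4): 00, 02, 10, 12
TSO∖claimed = {00}

missing: A.a=0 B.a=0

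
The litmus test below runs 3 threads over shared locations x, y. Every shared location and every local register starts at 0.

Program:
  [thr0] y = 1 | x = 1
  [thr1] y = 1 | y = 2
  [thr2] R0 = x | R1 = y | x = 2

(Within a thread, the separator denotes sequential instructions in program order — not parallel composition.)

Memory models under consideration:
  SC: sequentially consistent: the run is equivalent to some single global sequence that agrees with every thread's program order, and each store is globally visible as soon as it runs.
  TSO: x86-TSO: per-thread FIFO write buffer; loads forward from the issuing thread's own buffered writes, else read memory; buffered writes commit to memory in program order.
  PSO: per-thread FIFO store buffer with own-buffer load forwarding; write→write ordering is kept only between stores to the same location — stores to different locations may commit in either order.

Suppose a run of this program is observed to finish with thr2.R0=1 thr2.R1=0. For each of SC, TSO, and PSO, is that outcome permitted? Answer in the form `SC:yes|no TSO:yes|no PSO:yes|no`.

outcome vector order: (thr2.R0,thr2.R1)
[SC] allowed = {<0 0>; <0 1>; <0 2>; <1 1>; <1 2>}
[TSO] allowed = {<0 0>; <0 1>; <0 2>; <1 1>; <1 2>}
[PSO] allowed = {<0 0>; <0 1>; <0 2>; <1 0>; <1 1>; <1 2>}
target <1 0> ∈ {PSO}

SC:no TSO:no PSO:yes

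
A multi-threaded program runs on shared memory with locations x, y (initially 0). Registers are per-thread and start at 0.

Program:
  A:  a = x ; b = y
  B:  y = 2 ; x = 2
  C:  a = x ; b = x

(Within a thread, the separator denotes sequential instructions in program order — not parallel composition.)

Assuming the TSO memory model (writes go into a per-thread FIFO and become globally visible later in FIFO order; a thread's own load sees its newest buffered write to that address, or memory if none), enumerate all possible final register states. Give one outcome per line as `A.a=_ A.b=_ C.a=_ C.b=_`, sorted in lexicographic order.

A.a=0 A.b=0 C.a=0 C.b=0
A.a=0 A.b=0 C.a=0 C.b=2
A.a=0 A.b=0 C.a=2 C.b=2
A.a=0 A.b=2 C.a=0 C.b=0
A.a=0 A.b=2 C.a=0 C.b=2
A.a=0 A.b=2 C.a=2 C.b=2
A.a=2 A.b=2 C.a=0 C.b=0
A.a=2 A.b=2 C.a=0 C.b=2
A.a=2 A.b=2 C.a=2 C.b=2

outcome vector order: (A.a,A.b,C.a,C.b)
|TSO outcomes| = 9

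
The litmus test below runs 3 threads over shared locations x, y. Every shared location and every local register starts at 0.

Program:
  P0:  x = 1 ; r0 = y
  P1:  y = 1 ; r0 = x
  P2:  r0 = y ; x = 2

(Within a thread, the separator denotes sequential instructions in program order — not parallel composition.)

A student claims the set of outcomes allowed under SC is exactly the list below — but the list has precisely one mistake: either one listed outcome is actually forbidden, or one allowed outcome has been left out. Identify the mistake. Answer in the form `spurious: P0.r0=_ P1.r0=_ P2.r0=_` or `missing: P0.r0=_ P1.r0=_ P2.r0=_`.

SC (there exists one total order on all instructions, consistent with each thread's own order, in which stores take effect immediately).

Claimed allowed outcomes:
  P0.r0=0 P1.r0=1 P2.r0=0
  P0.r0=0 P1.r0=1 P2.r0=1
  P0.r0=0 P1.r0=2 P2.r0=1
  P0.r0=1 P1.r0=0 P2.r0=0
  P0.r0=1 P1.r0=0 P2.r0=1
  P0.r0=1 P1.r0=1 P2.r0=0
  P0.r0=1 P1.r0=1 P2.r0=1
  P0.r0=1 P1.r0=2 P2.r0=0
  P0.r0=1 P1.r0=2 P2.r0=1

missing: P0.r0=0 P1.r0=2 P2.r0=0

outcome vector order: (P0.r0,P1.r0,P2.r0)
SC (10): 0/1/0, 0/1/1, 0/2/0, 0/2/1, 1/0/0, 1/0/1, 1/1/0, 1/1/1, 1/2/0, 1/2/1
SC∖claimed = {0/2/0}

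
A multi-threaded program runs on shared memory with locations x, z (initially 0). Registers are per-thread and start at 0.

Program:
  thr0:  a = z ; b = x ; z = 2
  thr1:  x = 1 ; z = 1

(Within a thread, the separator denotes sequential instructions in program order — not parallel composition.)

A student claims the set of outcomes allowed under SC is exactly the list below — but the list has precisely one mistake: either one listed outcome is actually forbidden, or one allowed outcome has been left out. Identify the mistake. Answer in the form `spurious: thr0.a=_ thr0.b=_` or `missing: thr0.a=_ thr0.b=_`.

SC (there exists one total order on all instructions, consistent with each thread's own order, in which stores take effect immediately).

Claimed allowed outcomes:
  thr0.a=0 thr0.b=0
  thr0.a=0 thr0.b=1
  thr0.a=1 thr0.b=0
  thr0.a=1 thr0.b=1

outcome vector order: (thr0.a,thr0.b)
[SC] allowed = {00; 01; 11}
claimed∖SC = {10}

spurious: thr0.a=1 thr0.b=0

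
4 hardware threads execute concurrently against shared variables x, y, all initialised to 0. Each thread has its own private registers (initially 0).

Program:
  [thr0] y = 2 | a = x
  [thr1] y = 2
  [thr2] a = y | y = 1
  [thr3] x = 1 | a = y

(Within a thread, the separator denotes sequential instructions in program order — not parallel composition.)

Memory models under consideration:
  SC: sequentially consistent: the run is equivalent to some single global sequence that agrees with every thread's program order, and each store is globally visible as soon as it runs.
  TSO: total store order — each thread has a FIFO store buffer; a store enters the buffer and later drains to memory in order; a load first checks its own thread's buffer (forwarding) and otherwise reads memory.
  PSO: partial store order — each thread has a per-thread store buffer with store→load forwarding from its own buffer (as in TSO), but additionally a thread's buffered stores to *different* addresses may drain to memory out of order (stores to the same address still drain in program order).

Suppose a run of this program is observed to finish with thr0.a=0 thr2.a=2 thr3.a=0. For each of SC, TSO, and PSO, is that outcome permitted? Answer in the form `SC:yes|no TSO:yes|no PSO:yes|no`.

SC:no TSO:yes PSO:yes

outcome vector order: (thr0.a,thr2.a,thr3.a)
SC: 10 outcomes — {0/0/1 0/0/2 0/2/1 0/2/2 1/0/0 1/0/1 1/0/2 1/2/0 1/2/1 1/2/2}
TSO: 12 outcomes — {0/0/0 0/0/1 0/0/2 0/2/0 0/2/1 0/2/2 1/0/0 1/0/1 1/0/2 1/2/0 1/2/1 1/2/2}
PSO: 12 outcomes — {0/0/0 0/0/1 0/0/2 0/2/0 0/2/1 0/2/2 1/0/0 1/0/1 1/0/2 1/2/0 1/2/1 1/2/2}
target 0/2/0 ∈ {TSO,PSO}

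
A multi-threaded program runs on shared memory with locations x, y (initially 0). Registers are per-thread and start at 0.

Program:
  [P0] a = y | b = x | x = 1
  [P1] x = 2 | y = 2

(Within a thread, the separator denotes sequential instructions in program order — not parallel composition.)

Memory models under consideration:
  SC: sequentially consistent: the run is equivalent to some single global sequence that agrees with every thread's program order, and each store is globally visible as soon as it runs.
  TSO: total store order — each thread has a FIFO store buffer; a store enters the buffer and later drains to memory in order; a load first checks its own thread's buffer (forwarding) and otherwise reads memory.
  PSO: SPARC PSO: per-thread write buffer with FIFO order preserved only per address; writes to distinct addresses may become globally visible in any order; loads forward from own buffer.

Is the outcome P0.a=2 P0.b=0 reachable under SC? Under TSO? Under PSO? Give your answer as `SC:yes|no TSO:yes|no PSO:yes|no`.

SC:no TSO:no PSO:yes

outcome vector order: (P0.a,P0.b)
under SC → <0 0>; <0 2>; <2 2>
under TSO → <0 0>; <0 2>; <2 2>
under PSO → <0 0>; <0 2>; <2 0>; <2 2>
target <2 0> ∈ {PSO}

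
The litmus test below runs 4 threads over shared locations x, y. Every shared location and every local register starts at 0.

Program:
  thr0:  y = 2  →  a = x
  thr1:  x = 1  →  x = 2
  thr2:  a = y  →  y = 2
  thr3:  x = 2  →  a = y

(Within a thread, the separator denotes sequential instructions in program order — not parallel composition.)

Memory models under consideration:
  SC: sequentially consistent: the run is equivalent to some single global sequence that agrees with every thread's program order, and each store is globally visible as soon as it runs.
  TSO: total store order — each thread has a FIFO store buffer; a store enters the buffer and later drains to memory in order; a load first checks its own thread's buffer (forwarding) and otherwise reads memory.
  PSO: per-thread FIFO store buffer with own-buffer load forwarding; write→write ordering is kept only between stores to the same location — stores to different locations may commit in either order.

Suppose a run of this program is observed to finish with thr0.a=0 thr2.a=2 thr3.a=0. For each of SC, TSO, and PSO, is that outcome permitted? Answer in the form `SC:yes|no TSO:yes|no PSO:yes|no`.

SC:no TSO:yes PSO:yes

outcome vector order: (thr0.a,thr2.a,thr3.a)
[SC] allowed = {(0,0,2); (0,2,2); (1,0,0); (1,0,2); (1,2,0); (1,2,2); (2,0,0); (2,0,2); (2,2,0); (2,2,2)}
[TSO] allowed = {(0,0,0); (0,0,2); (0,2,0); (0,2,2); (1,0,0); (1,0,2); (1,2,0); (1,2,2); (2,0,0); (2,0,2); (2,2,0); (2,2,2)}
[PSO] allowed = {(0,0,0); (0,0,2); (0,2,0); (0,2,2); (1,0,0); (1,0,2); (1,2,0); (1,2,2); (2,0,0); (2,0,2); (2,2,0); (2,2,2)}
target (0,2,0) ∈ {TSO,PSO}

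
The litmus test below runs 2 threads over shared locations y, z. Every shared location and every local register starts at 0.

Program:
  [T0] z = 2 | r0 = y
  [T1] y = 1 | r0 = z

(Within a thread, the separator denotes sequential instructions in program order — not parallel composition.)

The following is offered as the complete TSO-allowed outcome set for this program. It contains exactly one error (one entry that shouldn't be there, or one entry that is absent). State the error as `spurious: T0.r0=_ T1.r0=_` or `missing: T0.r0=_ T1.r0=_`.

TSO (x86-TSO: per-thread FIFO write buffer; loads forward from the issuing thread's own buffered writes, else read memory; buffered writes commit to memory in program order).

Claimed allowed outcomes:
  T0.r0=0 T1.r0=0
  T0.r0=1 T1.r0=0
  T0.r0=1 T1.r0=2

outcome vector order: (T0.r0,T1.r0)
TSO (4): 00; 02; 10; 12
TSO∖claimed = {02}

missing: T0.r0=0 T1.r0=2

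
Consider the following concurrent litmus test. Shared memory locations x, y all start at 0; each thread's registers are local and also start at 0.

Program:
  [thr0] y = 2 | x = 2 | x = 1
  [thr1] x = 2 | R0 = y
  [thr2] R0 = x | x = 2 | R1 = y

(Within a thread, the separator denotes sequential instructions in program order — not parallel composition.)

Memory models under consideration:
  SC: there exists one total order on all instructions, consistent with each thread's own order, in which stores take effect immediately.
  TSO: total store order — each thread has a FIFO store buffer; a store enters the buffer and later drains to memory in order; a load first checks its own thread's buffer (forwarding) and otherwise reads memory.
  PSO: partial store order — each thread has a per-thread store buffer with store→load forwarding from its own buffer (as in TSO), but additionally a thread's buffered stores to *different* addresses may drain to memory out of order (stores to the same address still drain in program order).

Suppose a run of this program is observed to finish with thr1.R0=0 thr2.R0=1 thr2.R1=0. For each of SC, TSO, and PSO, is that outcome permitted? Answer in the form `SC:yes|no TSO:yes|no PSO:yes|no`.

outcome vector order: (thr1.R0,thr2.R0,thr2.R1)
SC (10): 0/0/0 0/0/2 0/1/2 0/2/0 0/2/2 2/0/0 2/0/2 2/1/2 2/2/0 2/2/2
TSO (10): 0/0/0 0/0/2 0/1/2 0/2/0 0/2/2 2/0/0 2/0/2 2/1/2 2/2/0 2/2/2
PSO (12): 0/0/0 0/0/2 0/1/0 0/1/2 0/2/0 0/2/2 2/0/0 2/0/2 2/1/0 2/1/2 2/2/0 2/2/2
target 0/1/0 ∈ {PSO}

SC:no TSO:no PSO:yes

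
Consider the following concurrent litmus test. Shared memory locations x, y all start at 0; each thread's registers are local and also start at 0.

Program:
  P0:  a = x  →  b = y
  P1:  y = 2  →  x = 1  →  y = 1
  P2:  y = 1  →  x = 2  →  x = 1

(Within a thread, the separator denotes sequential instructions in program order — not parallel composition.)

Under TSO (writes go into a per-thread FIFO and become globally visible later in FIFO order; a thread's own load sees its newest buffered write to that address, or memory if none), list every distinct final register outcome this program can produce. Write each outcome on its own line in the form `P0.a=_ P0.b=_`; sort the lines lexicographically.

P0.a=0 P0.b=0
P0.a=0 P0.b=1
P0.a=0 P0.b=2
P0.a=1 P0.b=1
P0.a=1 P0.b=2
P0.a=2 P0.b=1
P0.a=2 P0.b=2

outcome vector order: (P0.a,P0.b)
|TSO outcomes| = 7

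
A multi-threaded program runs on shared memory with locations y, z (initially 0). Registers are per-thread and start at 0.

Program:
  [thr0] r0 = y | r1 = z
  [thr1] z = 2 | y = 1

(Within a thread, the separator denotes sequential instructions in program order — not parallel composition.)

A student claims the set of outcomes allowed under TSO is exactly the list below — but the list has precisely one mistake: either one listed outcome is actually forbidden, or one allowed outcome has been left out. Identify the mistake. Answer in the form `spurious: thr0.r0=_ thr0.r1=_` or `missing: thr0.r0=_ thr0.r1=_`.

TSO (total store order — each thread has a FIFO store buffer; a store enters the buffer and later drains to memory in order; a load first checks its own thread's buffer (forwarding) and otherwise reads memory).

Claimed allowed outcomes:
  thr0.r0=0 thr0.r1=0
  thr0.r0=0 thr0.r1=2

missing: thr0.r0=1 thr0.r1=2

outcome vector order: (thr0.r0,thr0.r1)
[TSO] allowed = {00 02 12}
TSO∖claimed = {12}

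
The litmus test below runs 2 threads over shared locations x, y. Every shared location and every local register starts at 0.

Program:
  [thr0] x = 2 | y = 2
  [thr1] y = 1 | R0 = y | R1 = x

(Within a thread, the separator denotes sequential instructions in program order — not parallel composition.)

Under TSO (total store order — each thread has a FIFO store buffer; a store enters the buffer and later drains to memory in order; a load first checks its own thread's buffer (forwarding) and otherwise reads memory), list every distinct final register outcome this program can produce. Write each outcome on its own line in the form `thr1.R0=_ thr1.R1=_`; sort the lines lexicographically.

outcome vector order: (thr1.R0,thr1.R1)
|TSO outcomes| = 3

thr1.R0=1 thr1.R1=0
thr1.R0=1 thr1.R1=2
thr1.R0=2 thr1.R1=2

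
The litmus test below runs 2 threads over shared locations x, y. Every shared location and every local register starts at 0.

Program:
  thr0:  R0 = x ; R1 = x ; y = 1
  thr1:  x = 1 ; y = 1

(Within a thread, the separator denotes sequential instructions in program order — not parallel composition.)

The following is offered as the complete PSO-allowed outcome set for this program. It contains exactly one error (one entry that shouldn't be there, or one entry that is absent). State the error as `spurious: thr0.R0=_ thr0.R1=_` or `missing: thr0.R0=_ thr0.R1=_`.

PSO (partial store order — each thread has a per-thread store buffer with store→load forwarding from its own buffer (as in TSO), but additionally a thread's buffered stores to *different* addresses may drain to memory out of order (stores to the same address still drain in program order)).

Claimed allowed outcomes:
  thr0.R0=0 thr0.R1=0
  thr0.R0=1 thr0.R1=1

missing: thr0.R0=0 thr0.R1=1

outcome vector order: (thr0.R0,thr0.R1)
[PSO] allowed = {(0,0), (0,1), (1,1)}
PSO∖claimed = {(0,1)}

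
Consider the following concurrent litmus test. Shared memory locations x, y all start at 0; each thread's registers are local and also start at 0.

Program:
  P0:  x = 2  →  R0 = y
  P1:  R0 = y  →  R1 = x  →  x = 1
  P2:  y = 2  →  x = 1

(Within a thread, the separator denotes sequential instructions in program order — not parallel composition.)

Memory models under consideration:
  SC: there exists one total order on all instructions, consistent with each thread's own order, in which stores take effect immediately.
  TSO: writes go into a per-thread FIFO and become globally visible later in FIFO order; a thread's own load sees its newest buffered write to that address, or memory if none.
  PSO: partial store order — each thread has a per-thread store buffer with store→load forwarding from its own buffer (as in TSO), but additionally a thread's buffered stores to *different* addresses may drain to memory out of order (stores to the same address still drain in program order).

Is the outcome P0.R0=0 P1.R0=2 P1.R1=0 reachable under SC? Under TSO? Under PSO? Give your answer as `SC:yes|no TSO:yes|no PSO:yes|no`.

SC:no TSO:yes PSO:yes

outcome vector order: (P0.R0,P1.R0,P1.R1)
SC: 11 outcomes — {000, 001, 002, 021, 022, 200, 201, 202, 220, 221, 222}
TSO: 12 outcomes — {000, 001, 002, 020, 021, 022, 200, 201, 202, 220, 221, 222}
PSO: 12 outcomes — {000, 001, 002, 020, 021, 022, 200, 201, 202, 220, 221, 222}
target 020 ∈ {TSO,PSO}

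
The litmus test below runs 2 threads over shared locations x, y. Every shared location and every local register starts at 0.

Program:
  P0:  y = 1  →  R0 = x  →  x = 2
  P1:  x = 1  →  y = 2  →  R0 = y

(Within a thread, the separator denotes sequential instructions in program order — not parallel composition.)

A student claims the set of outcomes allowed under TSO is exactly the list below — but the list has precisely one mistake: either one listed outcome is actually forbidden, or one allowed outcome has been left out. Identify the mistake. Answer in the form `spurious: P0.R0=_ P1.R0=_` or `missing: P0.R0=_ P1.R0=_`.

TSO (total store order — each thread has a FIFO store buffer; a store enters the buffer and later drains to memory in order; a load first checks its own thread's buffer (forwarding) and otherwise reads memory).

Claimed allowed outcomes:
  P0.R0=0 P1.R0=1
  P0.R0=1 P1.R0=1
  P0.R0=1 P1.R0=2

outcome vector order: (P0.R0,P1.R0)
TSO (4): <0 1>; <0 2>; <1 1>; <1 2>
TSO∖claimed = {<0 2>}

missing: P0.R0=0 P1.R0=2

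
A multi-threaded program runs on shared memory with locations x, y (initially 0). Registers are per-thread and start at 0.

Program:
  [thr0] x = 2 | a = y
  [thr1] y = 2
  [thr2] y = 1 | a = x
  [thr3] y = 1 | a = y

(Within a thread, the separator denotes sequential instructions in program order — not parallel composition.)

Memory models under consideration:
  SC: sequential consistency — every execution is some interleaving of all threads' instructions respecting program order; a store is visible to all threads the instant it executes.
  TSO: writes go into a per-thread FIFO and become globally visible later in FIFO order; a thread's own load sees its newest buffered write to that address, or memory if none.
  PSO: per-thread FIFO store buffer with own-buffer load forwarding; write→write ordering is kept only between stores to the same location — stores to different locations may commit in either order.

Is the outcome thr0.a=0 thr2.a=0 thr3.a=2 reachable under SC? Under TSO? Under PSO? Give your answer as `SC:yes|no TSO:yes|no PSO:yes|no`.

outcome vector order: (thr0.a,thr2.a,thr3.a)
SC (10): <0 2 1>; <0 2 2>; <1 0 1>; <1 0 2>; <1 2 1>; <1 2 2>; <2 0 1>; <2 0 2>; <2 2 1>; <2 2 2>
TSO (12): <0 0 1>; <0 0 2>; <0 2 1>; <0 2 2>; <1 0 1>; <1 0 2>; <1 2 1>; <1 2 2>; <2 0 1>; <2 0 2>; <2 2 1>; <2 2 2>
PSO (12): <0 0 1>; <0 0 2>; <0 2 1>; <0 2 2>; <1 0 1>; <1 0 2>; <1 2 1>; <1 2 2>; <2 0 1>; <2 0 2>; <2 2 1>; <2 2 2>
target <0 0 2> ∈ {TSO,PSO}

SC:no TSO:yes PSO:yes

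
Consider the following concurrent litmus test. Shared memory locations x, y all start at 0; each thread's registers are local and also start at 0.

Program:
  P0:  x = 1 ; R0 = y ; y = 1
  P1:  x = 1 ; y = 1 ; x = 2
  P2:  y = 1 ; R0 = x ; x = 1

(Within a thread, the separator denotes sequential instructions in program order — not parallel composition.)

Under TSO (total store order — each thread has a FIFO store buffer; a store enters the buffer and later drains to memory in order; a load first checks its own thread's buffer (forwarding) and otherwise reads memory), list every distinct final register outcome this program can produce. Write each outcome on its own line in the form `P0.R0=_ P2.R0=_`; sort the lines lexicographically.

outcome vector order: (P0.R0,P2.R0)
|TSO outcomes| = 6

P0.R0=0 P2.R0=0
P0.R0=0 P2.R0=1
P0.R0=0 P2.R0=2
P0.R0=1 P2.R0=0
P0.R0=1 P2.R0=1
P0.R0=1 P2.R0=2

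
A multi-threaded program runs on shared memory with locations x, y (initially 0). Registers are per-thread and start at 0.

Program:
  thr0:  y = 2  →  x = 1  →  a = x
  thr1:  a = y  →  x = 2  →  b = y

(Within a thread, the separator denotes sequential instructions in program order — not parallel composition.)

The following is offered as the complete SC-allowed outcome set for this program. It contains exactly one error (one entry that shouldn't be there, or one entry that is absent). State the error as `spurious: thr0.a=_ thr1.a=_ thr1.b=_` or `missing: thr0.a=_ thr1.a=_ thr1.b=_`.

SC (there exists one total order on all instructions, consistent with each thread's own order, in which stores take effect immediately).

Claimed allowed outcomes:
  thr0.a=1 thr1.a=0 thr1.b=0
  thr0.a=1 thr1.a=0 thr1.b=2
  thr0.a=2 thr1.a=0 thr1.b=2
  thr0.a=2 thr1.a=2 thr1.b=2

outcome vector order: (thr0.a,thr1.a,thr1.b)
SC: 5 outcomes — {(1,0,0) (1,0,2) (1,2,2) (2,0,2) (2,2,2)}
SC∖claimed = {(1,2,2)}

missing: thr0.a=1 thr1.a=2 thr1.b=2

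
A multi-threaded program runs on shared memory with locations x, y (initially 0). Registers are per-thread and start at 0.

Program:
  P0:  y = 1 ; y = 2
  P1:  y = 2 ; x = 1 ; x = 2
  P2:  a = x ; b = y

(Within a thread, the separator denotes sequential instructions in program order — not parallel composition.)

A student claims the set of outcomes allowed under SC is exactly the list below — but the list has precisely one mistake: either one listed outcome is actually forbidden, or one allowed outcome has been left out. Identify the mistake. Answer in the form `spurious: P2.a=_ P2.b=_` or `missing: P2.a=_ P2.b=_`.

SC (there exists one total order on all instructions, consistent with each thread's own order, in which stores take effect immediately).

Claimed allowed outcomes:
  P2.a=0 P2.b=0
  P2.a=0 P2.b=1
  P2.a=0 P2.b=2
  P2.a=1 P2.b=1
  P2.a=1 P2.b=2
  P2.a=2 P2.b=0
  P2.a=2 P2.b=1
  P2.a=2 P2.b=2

outcome vector order: (P2.a,P2.b)
SC: 7 outcomes — {0/0, 0/1, 0/2, 1/1, 1/2, 2/1, 2/2}
claimed∖SC = {2/0}

spurious: P2.a=2 P2.b=0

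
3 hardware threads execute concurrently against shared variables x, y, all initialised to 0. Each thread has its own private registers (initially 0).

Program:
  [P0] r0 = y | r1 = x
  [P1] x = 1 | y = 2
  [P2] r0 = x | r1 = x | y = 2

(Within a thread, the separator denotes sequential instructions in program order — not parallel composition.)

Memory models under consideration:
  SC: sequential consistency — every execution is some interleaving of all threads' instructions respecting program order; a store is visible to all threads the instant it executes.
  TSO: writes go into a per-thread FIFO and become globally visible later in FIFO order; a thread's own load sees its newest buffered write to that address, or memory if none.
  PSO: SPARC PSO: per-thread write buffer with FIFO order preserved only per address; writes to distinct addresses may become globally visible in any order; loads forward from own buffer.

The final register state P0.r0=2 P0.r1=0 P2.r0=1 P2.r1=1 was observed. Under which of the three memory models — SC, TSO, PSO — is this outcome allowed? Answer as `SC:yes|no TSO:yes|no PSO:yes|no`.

SC:no TSO:no PSO:yes

outcome vector order: (P0.r0,P0.r1,P2.r0,P2.r1)
[SC] allowed = {(0,0,0,0) (0,0,0,1) (0,0,1,1) (0,1,0,0) (0,1,0,1) (0,1,1,1) (2,0,0,0) (2,1,0,0) (2,1,0,1) (2,1,1,1)}
[TSO] allowed = {(0,0,0,0) (0,0,0,1) (0,0,1,1) (0,1,0,0) (0,1,0,1) (0,1,1,1) (2,0,0,0) (2,1,0,0) (2,1,0,1) (2,1,1,1)}
[PSO] allowed = {(0,0,0,0) (0,0,0,1) (0,0,1,1) (0,1,0,0) (0,1,0,1) (0,1,1,1) (2,0,0,0) (2,0,0,1) (2,0,1,1) (2,1,0,0) (2,1,0,1) (2,1,1,1)}
target (2,0,1,1) ∈ {PSO}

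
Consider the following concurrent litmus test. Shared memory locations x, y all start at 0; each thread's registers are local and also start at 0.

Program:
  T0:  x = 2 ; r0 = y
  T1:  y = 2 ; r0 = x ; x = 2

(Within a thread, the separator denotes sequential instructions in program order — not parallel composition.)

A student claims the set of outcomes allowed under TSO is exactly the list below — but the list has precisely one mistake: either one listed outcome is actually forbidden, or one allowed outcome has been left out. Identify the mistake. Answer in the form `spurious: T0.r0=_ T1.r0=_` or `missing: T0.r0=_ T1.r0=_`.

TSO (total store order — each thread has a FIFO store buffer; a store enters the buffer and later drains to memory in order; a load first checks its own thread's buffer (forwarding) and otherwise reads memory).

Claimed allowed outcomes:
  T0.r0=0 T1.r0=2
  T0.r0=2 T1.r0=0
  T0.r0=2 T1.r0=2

missing: T0.r0=0 T1.r0=0

outcome vector order: (T0.r0,T1.r0)
TSO (4): 00, 02, 20, 22
TSO∖claimed = {00}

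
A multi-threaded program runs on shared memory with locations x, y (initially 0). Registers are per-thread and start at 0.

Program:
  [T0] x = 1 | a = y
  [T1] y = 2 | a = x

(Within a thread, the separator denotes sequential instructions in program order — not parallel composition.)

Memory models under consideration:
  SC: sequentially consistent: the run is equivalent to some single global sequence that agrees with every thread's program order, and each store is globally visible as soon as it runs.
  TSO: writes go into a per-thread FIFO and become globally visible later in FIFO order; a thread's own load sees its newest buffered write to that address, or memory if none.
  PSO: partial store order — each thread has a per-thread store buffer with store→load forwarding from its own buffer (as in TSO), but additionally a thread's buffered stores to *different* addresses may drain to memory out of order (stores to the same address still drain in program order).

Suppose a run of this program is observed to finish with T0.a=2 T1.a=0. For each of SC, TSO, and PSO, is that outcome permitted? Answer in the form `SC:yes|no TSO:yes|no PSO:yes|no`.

SC:yes TSO:yes PSO:yes

outcome vector order: (T0.a,T1.a)
[SC] allowed = {<0 1>; <2 0>; <2 1>}
[TSO] allowed = {<0 0>; <0 1>; <2 0>; <2 1>}
[PSO] allowed = {<0 0>; <0 1>; <2 0>; <2 1>}
target <2 0> ∈ {SC,TSO,PSO}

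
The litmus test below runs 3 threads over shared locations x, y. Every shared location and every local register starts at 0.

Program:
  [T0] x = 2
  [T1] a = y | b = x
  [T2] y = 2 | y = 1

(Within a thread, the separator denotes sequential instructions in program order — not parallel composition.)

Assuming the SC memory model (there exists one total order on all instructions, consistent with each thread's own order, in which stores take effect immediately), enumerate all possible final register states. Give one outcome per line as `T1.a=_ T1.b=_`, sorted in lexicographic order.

T1.a=0 T1.b=0
T1.a=0 T1.b=2
T1.a=1 T1.b=0
T1.a=1 T1.b=2
T1.a=2 T1.b=0
T1.a=2 T1.b=2

outcome vector order: (T1.a,T1.b)
|SC outcomes| = 6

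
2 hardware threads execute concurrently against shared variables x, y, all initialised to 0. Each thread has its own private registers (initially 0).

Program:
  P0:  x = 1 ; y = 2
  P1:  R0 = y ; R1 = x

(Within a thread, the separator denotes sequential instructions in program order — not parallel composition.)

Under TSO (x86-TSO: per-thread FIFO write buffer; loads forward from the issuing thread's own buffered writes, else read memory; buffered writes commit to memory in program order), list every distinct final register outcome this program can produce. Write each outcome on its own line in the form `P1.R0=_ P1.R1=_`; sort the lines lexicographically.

P1.R0=0 P1.R1=0
P1.R0=0 P1.R1=1
P1.R0=2 P1.R1=1

outcome vector order: (P1.R0,P1.R1)
|TSO outcomes| = 3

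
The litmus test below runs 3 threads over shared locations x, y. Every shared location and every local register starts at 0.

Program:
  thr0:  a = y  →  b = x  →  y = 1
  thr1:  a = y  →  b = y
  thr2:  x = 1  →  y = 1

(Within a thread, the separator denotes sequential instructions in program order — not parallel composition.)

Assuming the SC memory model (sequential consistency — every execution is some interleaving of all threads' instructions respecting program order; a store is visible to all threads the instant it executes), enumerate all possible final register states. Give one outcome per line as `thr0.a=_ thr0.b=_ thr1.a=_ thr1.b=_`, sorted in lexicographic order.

thr0.a=0 thr0.b=0 thr1.a=0 thr1.b=0
thr0.a=0 thr0.b=0 thr1.a=0 thr1.b=1
thr0.a=0 thr0.b=0 thr1.a=1 thr1.b=1
thr0.a=0 thr0.b=1 thr1.a=0 thr1.b=0
thr0.a=0 thr0.b=1 thr1.a=0 thr1.b=1
thr0.a=0 thr0.b=1 thr1.a=1 thr1.b=1
thr0.a=1 thr0.b=1 thr1.a=0 thr1.b=0
thr0.a=1 thr0.b=1 thr1.a=0 thr1.b=1
thr0.a=1 thr0.b=1 thr1.a=1 thr1.b=1

outcome vector order: (thr0.a,thr0.b,thr1.a,thr1.b)
|SC outcomes| = 9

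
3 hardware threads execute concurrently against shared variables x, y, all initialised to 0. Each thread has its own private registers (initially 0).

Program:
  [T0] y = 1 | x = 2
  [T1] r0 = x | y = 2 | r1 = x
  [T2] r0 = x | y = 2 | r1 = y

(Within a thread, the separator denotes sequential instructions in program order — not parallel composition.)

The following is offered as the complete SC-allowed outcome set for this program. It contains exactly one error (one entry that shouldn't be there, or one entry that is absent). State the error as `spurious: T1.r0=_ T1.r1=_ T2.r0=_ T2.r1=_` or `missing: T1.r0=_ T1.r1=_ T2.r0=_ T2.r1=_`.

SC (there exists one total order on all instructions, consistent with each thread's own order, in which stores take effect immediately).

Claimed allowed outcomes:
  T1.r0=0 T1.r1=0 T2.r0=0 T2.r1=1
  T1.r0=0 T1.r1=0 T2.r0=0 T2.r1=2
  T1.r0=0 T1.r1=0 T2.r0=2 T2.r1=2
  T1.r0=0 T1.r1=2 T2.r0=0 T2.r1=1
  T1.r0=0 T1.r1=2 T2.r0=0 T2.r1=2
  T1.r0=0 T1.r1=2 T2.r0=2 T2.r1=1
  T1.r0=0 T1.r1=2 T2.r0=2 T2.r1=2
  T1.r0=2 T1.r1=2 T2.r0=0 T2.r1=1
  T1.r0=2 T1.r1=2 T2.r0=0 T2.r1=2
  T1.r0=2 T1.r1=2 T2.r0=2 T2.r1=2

spurious: T1.r0=0 T1.r1=2 T2.r0=2 T2.r1=1

outcome vector order: (T1.r0,T1.r1,T2.r0,T2.r1)
SC (9): 0/0/0/1, 0/0/0/2, 0/0/2/2, 0/2/0/1, 0/2/0/2, 0/2/2/2, 2/2/0/1, 2/2/0/2, 2/2/2/2
claimed∖SC = {0/2/2/1}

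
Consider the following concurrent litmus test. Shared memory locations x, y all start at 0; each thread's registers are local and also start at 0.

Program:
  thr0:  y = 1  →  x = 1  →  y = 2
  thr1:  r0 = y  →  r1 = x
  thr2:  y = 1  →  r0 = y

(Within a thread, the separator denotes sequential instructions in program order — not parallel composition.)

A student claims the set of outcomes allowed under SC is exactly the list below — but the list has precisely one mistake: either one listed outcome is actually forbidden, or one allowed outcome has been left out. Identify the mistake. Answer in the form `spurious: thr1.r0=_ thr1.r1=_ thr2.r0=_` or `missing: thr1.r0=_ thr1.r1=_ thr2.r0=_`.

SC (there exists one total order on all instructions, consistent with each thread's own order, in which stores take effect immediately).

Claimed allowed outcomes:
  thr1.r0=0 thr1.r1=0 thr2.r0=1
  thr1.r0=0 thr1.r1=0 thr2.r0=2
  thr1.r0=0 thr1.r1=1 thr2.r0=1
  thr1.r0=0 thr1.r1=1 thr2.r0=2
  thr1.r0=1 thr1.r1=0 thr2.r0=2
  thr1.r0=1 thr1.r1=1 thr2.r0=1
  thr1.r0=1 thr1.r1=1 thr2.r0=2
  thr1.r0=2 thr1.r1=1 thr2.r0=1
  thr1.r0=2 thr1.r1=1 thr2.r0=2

missing: thr1.r0=1 thr1.r1=0 thr2.r0=1

outcome vector order: (thr1.r0,thr1.r1,thr2.r0)
under SC → (0,0,1); (0,0,2); (0,1,1); (0,1,2); (1,0,1); (1,0,2); (1,1,1); (1,1,2); (2,1,1); (2,1,2)
SC∖claimed = {(1,0,1)}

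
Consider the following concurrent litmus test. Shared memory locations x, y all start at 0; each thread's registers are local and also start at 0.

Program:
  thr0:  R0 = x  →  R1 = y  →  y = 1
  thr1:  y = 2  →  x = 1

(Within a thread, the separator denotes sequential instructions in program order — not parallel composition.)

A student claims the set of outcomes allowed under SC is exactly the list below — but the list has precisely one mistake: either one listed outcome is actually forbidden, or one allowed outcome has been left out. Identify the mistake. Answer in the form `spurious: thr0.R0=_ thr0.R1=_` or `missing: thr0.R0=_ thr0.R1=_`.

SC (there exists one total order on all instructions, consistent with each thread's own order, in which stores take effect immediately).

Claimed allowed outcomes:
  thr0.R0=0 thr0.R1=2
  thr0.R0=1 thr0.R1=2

outcome vector order: (thr0.R0,thr0.R1)
SC (3): (0,0), (0,2), (1,2)
SC∖claimed = {(0,0)}

missing: thr0.R0=0 thr0.R1=0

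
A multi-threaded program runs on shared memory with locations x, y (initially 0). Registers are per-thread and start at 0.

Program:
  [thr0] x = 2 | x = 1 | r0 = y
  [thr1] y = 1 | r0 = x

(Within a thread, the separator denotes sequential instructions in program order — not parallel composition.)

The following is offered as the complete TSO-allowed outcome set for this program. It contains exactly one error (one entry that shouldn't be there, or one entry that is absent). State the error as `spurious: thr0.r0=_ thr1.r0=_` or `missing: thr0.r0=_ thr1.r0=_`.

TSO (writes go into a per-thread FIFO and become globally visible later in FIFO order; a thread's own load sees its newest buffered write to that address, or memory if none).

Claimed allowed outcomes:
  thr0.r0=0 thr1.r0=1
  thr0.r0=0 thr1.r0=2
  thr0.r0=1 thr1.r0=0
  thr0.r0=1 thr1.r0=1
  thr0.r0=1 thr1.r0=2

missing: thr0.r0=0 thr1.r0=0

outcome vector order: (thr0.r0,thr1.r0)
under TSO → (0,0) (0,1) (0,2) (1,0) (1,1) (1,2)
TSO∖claimed = {(0,0)}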